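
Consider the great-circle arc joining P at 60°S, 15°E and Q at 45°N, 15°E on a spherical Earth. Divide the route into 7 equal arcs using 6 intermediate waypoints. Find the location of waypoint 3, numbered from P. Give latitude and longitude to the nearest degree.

≈ 15°S, 15°E

The haversine formula gives a central angle δ ≈ 1.833 rad (105.0°) between the endpoints.
Interpolate at f = 3/7 with slerp weights a = sin((1−f)δ)/sin δ ≈ 0.897, b = sin(fδ)/sin δ ≈ 0.732.
p = a·p₁ + b·p₂ ≈ (0.933, 0.250, -0.259); φ = arcsin(p_z) ≈ -15.00°, λ = atan2(p_y, p_x) ≈ 15.00°.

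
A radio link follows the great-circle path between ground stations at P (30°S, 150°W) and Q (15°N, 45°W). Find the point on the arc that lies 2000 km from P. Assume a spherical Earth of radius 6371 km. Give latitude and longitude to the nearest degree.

≈ (27°S, 130°W)

Convert each endpoint to a unit vector on the sphere (x = cos φ cos λ, y = cos φ sin λ, z = sin φ).
The central angle between the endpoints is δ = arccos(p₁·p₂) ≈ 1.924 rad (110.2°). The total great-circle distance is δ·R ≈ 1.924 × 6371 ≈ 12258 km, so the target fraction is f = 2000/12258 ≈ 0.163.
Interpolate at f ≈ 0.163 with slerp weights a = sin((1−f)δ)/sin δ ≈ 1.065, b = sin(fδ)/sin δ ≈ 0.329.
p = a·p₁ + b·p₂ ≈ (-0.574, -0.686, -0.447); φ = arcsin(p_z) ≈ -26.57°, λ = atan2(p_y, p_x) ≈ -129.92°.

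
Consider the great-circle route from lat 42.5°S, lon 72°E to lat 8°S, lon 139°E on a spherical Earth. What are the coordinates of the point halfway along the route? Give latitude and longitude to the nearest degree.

Convert each endpoint to a unit vector on the sphere (x = cos φ cos λ, y = cos φ sin λ, z = sin φ).
The central angle between the endpoints is δ = arccos(p₁·p₂) ≈ 1.182 rad (67.7°).
Interpolate at f = 1/2 with slerp weights a = sin((1−f)δ)/sin δ ≈ 0.602, b = sin(fδ)/sin δ ≈ 0.602.
p = a·p₁ + b·p₂ ≈ (-0.313, 0.813, -0.491); φ = arcsin(p_z) ≈ -29.38°, λ = atan2(p_y, p_x) ≈ 111.04°.

≈ lat 29°S, lon 111°E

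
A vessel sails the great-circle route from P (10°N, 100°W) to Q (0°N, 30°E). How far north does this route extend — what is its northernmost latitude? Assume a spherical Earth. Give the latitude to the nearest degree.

≈ 13°N

The great circle lies in the plane with unit normal n̂ = (p₁ × p₂)/|p₁ × p₂|.
Here n̂_z ≈ +0.975; the vertex latitude is φ_max = arccos|n̂_z| ≈ 13.0°.
Check via Clairaut: cos φ_max = |cos φ₁| · sin C = cos(10.0°)·sin(81.7°) ≈ 0.975, again giving ≈ 13.0°.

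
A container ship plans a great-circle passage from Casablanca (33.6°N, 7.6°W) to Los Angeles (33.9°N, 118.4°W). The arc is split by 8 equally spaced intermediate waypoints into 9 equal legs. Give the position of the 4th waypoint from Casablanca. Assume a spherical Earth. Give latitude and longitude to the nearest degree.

≈ 49°N, 55°W

Write both endpoints as unit vectors p₁, p₂ with components (cos φ cos λ, cos φ sin λ, sin φ).
The central angle between the endpoints is δ = arccos(p₁·p₂) ≈ 1.508 rad (86.4°).
Interpolate at f = 4/9 with slerp weights a = sin((1−f)δ)/sin δ ≈ 0.744, b = sin(fδ)/sin δ ≈ 0.622.
p = a·p₁ + b·p₂ ≈ (0.369, -0.536, 0.759); φ = arcsin(p_z) ≈ 49.38°, λ = atan2(p_y, p_x) ≈ -55.47°.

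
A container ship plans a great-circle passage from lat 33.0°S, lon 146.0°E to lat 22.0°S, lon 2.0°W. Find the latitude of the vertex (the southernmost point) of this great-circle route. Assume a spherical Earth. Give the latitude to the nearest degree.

≈ 62°S

The great circle lies in the plane with unit normal n̂ = (p₁ × p₂)/|p₁ × p₂|.
Here n̂_z ≈ -0.463; the vertex latitude is φ_max = arccos|n̂_z| ≈ 62.4°.
Check via Clairaut: cos φ_max = |cos φ₁| · sin C = cos(33.0°)·sin(146.5°) ≈ 0.463, again giving ≈ 62.4°.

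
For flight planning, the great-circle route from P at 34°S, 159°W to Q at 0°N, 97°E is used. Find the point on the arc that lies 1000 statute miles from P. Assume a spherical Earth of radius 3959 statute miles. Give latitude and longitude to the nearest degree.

≈ 35°S, 177°W

Convert each endpoint to a unit vector on the sphere (x = cos φ cos λ, y = cos φ sin λ, z = sin φ).
The central angle between the endpoints is δ = arccos(p₁·p₂) ≈ 1.773 rad (101.6°). The total great-circle distance is δ·R ≈ 1.773 × 3959 ≈ 7018 mi, so the target fraction is f = 1000/7018 ≈ 0.142.
Interpolate at f ≈ 0.142 with slerp weights a = sin((1−f)δ)/sin δ ≈ 1.019, b = sin(fδ)/sin δ ≈ 0.255.
p = a·p₁ + b·p₂ ≈ (-0.820, -0.050, -0.570); φ = arcsin(p_z) ≈ -34.75°, λ = atan2(p_y, p_x) ≈ -176.53°.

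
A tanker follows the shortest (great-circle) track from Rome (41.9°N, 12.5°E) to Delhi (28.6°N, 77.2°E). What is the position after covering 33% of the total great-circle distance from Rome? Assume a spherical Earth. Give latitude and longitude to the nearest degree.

≈ 42°N, 36°E

Convert each endpoint to a unit vector on the sphere (x = cos φ cos λ, y = cos φ sin λ, z = sin φ).
The central angle between the endpoints is δ = arccos(p₁·p₂) ≈ 0.929 rad (53.2°).
Interpolate at f = 0.33 with slerp weights a = sin((1−f)δ)/sin δ ≈ 0.728, b = sin(fδ)/sin δ ≈ 0.377.
p = a·p₁ + b·p₂ ≈ (0.602, 0.440, 0.666); φ = arcsin(p_z) ≈ 41.79°, λ = atan2(p_y, p_x) ≈ 36.14°.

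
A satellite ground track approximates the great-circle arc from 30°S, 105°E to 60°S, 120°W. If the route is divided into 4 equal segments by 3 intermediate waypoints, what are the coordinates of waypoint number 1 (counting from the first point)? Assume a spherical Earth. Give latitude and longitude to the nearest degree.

≈ 49°S, 116°E

Convert each endpoint to a unit vector on the sphere (x = cos φ cos λ, y = cos φ sin λ, z = sin φ).
The central angle between the endpoints is δ = arccos(p₁·p₂) ≈ 1.444 rad (82.7°).
Interpolate at f = 1/4 with slerp weights a = sin((1−f)δ)/sin δ ≈ 0.890, b = sin(fδ)/sin δ ≈ 0.356.
p = a·p₁ + b·p₂ ≈ (-0.289, 0.591, -0.754); φ = arcsin(p_z) ≈ -48.90°, λ = atan2(p_y, p_x) ≈ 116.04°.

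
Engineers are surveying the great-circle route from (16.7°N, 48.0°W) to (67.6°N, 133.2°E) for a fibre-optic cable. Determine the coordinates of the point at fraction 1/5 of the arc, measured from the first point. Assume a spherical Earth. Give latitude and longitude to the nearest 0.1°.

≈ (35.8°N, 48.2°W)

From cos δ = sin φ₁ sin φ₂ + cos φ₁ cos φ₂ cos Δλ, the central angle is δ ≈ 1.670 rad (95.7°).
Interpolate at f = 1/5 with slerp weights a = sin((1−f)δ)/sin δ ≈ 0.977, b = sin(fδ)/sin δ ≈ 0.329.
p = a·p₁ + b·p₂ ≈ (0.540, -0.604, 0.586); φ = arcsin(p_z) ≈ 35.84°, λ = atan2(p_y, p_x) ≈ -48.19°.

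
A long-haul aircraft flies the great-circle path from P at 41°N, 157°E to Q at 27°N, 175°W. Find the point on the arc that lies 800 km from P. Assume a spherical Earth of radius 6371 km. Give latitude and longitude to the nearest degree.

≈ 38°N, 165°E

The haversine formula gives a central angle δ ≈ 0.470 rad (26.9°) between the endpoints. The total great-circle distance is δ·R ≈ 0.470 × 6371 ≈ 2994 km, so the target fraction is f = 800/2994 ≈ 0.267.
Interpolate at f ≈ 0.267 with slerp weights a = sin((1−f)δ)/sin δ ≈ 0.746, b = sin(fδ)/sin δ ≈ 0.277.
p = a·p₁ + b·p₂ ≈ (-0.763, 0.198, 0.615); φ = arcsin(p_z) ≈ 37.93°, λ = atan2(p_y, p_x) ≈ 165.43°.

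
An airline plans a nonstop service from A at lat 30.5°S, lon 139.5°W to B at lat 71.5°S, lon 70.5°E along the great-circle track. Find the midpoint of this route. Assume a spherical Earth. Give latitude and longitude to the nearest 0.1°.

≈ lat 67.3°S, lon 154.6°W

The haversine formula gives a central angle δ ≈ 1.324 rad (75.8°) between the endpoints.
Interpolate at f = 1/2 with slerp weights a = sin((1−f)δ)/sin δ ≈ 0.634, b = sin(fδ)/sin δ ≈ 0.634.
p = a·p₁ + b·p₂ ≈ (-0.348, -0.165, -0.923); φ = arcsin(p_z) ≈ -67.34°, λ = atan2(p_y, p_x) ≈ -154.63°.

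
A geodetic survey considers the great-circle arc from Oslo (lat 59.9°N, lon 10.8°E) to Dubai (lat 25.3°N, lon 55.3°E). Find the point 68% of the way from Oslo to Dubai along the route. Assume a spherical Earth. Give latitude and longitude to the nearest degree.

The haversine formula gives a central angle δ ≈ 0.805 rad (46.1°) between the endpoints.
Interpolate at f = 0.68 with slerp weights a = sin((1−f)δ)/sin δ ≈ 0.353, b = sin(fδ)/sin δ ≈ 0.722.
p = a·p₁ + b·p₂ ≈ (0.546, 0.570, 0.614); φ = arcsin(p_z) ≈ 37.90°, λ = atan2(p_y, p_x) ≈ 46.24°.

≈ lat 38°N, lon 46°E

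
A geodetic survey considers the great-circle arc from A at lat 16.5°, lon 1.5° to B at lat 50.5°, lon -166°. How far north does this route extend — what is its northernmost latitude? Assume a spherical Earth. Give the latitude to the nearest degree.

≈ 82°

The great circle lies in the plane with unit normal n̂ = (p₁ × p₂)/|p₁ × p₂|.
Here n̂_z ≈ -0.142; the vertex latitude is φ_max = arccos|n̂_z| ≈ 81.8°.
Check via Clairaut: cos φ_max = |cos φ₁| · sin C = cos(16.5°)·sin(8.5°) ≈ 0.142, again giving ≈ 81.8°.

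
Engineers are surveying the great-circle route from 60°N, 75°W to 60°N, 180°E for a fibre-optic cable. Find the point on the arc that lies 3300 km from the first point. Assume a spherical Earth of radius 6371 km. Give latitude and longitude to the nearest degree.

From cos δ = sin φ₁ sin φ₂ + cos φ₁ cos φ₂ cos Δλ, the central angle is δ ≈ 0.816 rad (46.7°). The total great-circle distance is δ·R ≈ 0.816 × 6371 ≈ 5197 km, so the target fraction is f = 3300/5197 ≈ 0.635.
Interpolate at f ≈ 0.635 with slerp weights a = sin((1−f)δ)/sin δ ≈ 0.403, b = sin(fδ)/sin δ ≈ 0.680.
p = a·p₁ + b·p₂ ≈ (-0.288, -0.195, 0.938); φ = arcsin(p_z) ≈ 69.67°, λ = atan2(p_y, p_x) ≈ -145.93°.

≈ 70°N, 146°W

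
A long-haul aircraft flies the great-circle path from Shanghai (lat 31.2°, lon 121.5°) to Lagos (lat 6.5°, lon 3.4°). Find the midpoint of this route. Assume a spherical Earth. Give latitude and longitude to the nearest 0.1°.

Write both endpoints as unit vectors p₁, p₂ with components (cos φ cos λ, cos φ sin λ, sin φ).
The central angle between the endpoints is δ = arccos(p₁·p₂) ≈ 1.919 rad (110.0°).
Interpolate at f = 1/2 with slerp weights a = sin((1−f)δ)/sin δ ≈ 0.871, b = sin(fδ)/sin δ ≈ 0.871.
p = a·p₁ + b·p₂ ≈ (0.475, 0.687, 0.550); φ = arcsin(p_z) ≈ 33.37°, λ = atan2(p_y, p_x) ≈ 55.34°.

≈ lat 33.4°, lon 55.3°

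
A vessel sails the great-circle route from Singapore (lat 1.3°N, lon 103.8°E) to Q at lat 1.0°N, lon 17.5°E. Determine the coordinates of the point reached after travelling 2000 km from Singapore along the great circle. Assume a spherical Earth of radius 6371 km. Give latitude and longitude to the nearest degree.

≈ lat 2°N, lon 86°E

From cos δ = sin φ₁ sin φ₂ + cos φ₁ cos φ₂ cos Δλ, the central angle is δ ≈ 1.506 rad (86.3°). The total great-circle distance is δ·R ≈ 1.506 × 6371 ≈ 9594 km, so the target fraction is f = 2000/9594 ≈ 0.208.
Interpolate at f ≈ 0.208 with slerp weights a = sin((1−f)δ)/sin δ ≈ 0.931, b = sin(fδ)/sin δ ≈ 0.309.
p = a·p₁ + b·p₂ ≈ (0.073, 0.997, 0.027); φ = arcsin(p_z) ≈ 1.52°, λ = atan2(p_y, p_x) ≈ 85.81°.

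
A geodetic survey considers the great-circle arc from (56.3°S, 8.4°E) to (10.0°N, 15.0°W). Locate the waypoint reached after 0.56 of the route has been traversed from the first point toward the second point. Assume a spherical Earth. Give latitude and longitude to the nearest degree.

≈ (20°S, 8°W)

Convert each endpoint to a unit vector on the sphere (x = cos φ cos λ, y = cos φ sin λ, z = sin φ).
The central angle between the endpoints is δ = arccos(p₁·p₂) ≈ 1.206 rad (69.1°).
Interpolate at f = 0.56 with slerp weights a = sin((1−f)δ)/sin δ ≈ 0.542, b = sin(fδ)/sin δ ≈ 0.669.
p = a·p₁ + b·p₂ ≈ (0.934, -0.127, -0.334); φ = arcsin(p_z) ≈ -19.54°, λ = atan2(p_y, p_x) ≈ -7.72°.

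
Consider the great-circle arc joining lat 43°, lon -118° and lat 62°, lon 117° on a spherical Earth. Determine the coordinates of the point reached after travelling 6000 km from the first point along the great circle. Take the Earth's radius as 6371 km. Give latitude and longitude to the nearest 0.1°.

The haversine formula gives a central angle δ ≈ 1.154 rad (66.1°) between the endpoints. The total great-circle distance is δ·R ≈ 1.154 × 6371 ≈ 7349 km, so the target fraction is f = 6000/7349 ≈ 0.816.
Interpolate at f ≈ 0.816 with slerp weights a = sin((1−f)δ)/sin δ ≈ 0.230, b = sin(fδ)/sin δ ≈ 0.884.
p = a·p₁ + b·p₂ ≈ (-0.267, 0.221, 0.938); φ = arcsin(p_z) ≈ 69.68°, λ = atan2(p_y, p_x) ≈ 140.37°.

≈ lat 69.7°, lon 140.4°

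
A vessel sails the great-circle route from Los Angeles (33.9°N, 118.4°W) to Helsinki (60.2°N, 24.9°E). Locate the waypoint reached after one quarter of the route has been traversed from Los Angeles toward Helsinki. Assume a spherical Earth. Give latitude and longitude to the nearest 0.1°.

Write both endpoints as unit vectors p₁, p₂ with components (cos φ cos λ, cos φ sin λ, sin φ).
The central angle between the endpoints is δ = arccos(p₁·p₂) ≈ 1.417 rad (81.2°).
Interpolate at f = 1/4 with slerp weights a = sin((1−f)δ)/sin δ ≈ 0.884, b = sin(fδ)/sin δ ≈ 0.351.
p = a·p₁ + b·p₂ ≈ (-0.191, -0.572, 0.798); φ = arcsin(p_z) ≈ 52.91°, λ = atan2(p_y, p_x) ≈ -108.44°.

≈ 52.9°N, 108.4°W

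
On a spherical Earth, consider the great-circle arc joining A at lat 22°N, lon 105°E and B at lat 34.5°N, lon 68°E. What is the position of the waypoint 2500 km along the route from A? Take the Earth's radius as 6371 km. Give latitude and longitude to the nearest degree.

≈ lat 31°N, lon 82°E

From cos δ = sin φ₁ sin φ₂ + cos φ₁ cos φ₂ cos Δλ, the central angle is δ ≈ 0.605 rad (34.7°). The total great-circle distance is δ·R ≈ 0.605 × 6371 ≈ 3855 km, so the target fraction is f = 2500/3855 ≈ 0.648.
Interpolate at f ≈ 0.648 with slerp weights a = sin((1−f)δ)/sin δ ≈ 0.371, b = sin(fδ)/sin δ ≈ 0.672.
p = a·p₁ + b·p₂ ≈ (0.118, 0.846, 0.520); φ = arcsin(p_z) ≈ 31.32°, λ = atan2(p_y, p_x) ≈ 82.03°.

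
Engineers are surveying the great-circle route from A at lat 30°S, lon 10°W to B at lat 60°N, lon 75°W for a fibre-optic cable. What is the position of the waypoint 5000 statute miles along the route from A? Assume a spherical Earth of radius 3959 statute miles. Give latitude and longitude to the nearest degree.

≈ lat 35°N, lon 43°W

The haversine formula gives a central angle δ ≈ 1.823 rad (104.5°) between the endpoints. The total great-circle distance is δ·R ≈ 1.823 × 3959 ≈ 7219 mi, so the target fraction is f = 5000/7219 ≈ 0.693.
Interpolate at f ≈ 0.693 with slerp weights a = sin((1−f)δ)/sin δ ≈ 0.549, b = sin(fδ)/sin δ ≈ 0.984.
p = a·p₁ + b·p₂ ≈ (0.596, -0.558, 0.578); φ = arcsin(p_z) ≈ 35.30°, λ = atan2(p_y, p_x) ≈ -43.13°.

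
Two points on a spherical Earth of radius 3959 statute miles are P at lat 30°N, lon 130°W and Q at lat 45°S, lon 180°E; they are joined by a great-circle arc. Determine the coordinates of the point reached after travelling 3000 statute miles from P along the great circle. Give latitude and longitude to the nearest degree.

Write both endpoints as unit vectors p₁, p₂ with components (cos φ cos λ, cos φ sin λ, sin φ).
The central angle between the endpoints is δ = arccos(p₁·p₂) ≈ 1.531 rad (87.7°). The total great-circle distance is δ·R ≈ 1.531 × 3959 ≈ 6060 mi, so the target fraction is f = 3000/6060 ≈ 0.495.
Interpolate at f ≈ 0.495 with slerp weights a = sin((1−f)δ)/sin δ ≈ 0.699, b = sin(fδ)/sin δ ≈ 0.688.
p = a·p₁ + b·p₂ ≈ (-0.875, -0.464, -0.137); φ = arcsin(p_z) ≈ -7.87°, λ = atan2(p_y, p_x) ≈ -152.09°.

≈ lat 8°S, lon 152°W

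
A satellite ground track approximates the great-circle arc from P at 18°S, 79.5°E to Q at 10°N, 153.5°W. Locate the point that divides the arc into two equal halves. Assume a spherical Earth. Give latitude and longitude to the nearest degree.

Write both endpoints as unit vectors p₁, p₂ with components (cos φ cos λ, cos φ sin λ, sin φ).
The central angle between the endpoints is δ = arccos(p₁·p₂) ≈ 2.236 rad (128.1°).
Interpolate at f = 1/2 with slerp weights a = sin((1−f)δ)/sin δ ≈ 1.143, b = sin(fδ)/sin δ ≈ 1.143.
p = a·p₁ + b·p₂ ≈ (-0.809, 0.567, -0.155); φ = arcsin(p_z) ≈ -8.90°, λ = atan2(p_y, p_x) ≈ 145.00°.

≈ 9°S, 145°E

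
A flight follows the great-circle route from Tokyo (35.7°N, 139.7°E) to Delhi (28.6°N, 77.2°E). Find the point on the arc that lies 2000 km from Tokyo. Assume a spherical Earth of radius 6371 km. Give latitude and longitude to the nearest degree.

From cos δ = sin φ₁ sin φ₂ + cos φ₁ cos φ₂ cos Δλ, the central angle is δ ≈ 0.917 rad (52.5°). The total great-circle distance is δ·R ≈ 0.917 × 6371 ≈ 5839 km, so the target fraction is f = 2000/5839 ≈ 0.343.
Interpolate at f ≈ 0.343 with slerp weights a = sin((1−f)δ)/sin δ ≈ 0.714, b = sin(fδ)/sin δ ≈ 0.389.
p = a·p₁ + b·p₂ ≈ (-0.367, 0.708, 0.603); φ = arcsin(p_z) ≈ 37.09°, λ = atan2(p_y, p_x) ≈ 117.37°.

≈ (37°N, 117°E)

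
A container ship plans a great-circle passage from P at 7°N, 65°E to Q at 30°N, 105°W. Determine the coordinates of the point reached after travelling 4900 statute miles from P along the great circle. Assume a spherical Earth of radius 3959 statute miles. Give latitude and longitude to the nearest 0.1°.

Convert each endpoint to a unit vector on the sphere (x = cos φ cos λ, y = cos φ sin λ, z = sin φ).
The central angle between the endpoints is δ = arccos(p₁·p₂) ≈ 2.474 rad (141.8°). The total great-circle distance is δ·R ≈ 2.474 × 3959 ≈ 9796 mi, so the target fraction is f = 4900/9796 ≈ 0.500.
Interpolate at f ≈ 0.500 with slerp weights a = sin((1−f)δ)/sin δ ≈ 1.527, b = sin(fδ)/sin δ ≈ 1.527.
p = a·p₁ + b·p₂ ≈ (0.298, 0.096, 0.950); φ = arcsin(p_z) ≈ 71.75°, λ = atan2(p_y, p_x) ≈ 17.82°.

≈ 71.8°N, 17.8°E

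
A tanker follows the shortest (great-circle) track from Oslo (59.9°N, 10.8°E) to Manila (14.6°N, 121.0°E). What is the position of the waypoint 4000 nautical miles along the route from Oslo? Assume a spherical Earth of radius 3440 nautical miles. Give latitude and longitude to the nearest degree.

Write both endpoints as unit vectors p₁, p₂ with components (cos φ cos λ, cos φ sin λ, sin φ).
The central angle between the endpoints is δ = arccos(p₁·p₂) ≈ 1.520 rad (87.1°). The total great-circle distance is δ·R ≈ 1.520 × 3440 ≈ 5230 nmi, so the target fraction is f = 4000/5230 ≈ 0.765.
Interpolate at f ≈ 0.765 with slerp weights a = sin((1−f)δ)/sin δ ≈ 0.350, b = sin(fδ)/sin δ ≈ 0.919.
p = a·p₁ + b·p₂ ≈ (-0.285, 0.795, 0.535); φ = arcsin(p_z) ≈ 32.33°, λ = atan2(p_y, p_x) ≈ 109.75°.

≈ (32°N, 110°E)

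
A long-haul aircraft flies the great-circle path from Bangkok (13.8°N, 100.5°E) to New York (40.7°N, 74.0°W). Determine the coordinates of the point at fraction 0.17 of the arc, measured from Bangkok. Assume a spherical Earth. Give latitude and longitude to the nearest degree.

Convert each endpoint to a unit vector on the sphere (x = cos φ cos λ, y = cos φ sin λ, z = sin φ).
The central angle between the endpoints is δ = arccos(p₁·p₂) ≈ 2.186 rad (125.3°).
Interpolate at f = 0.17 with slerp weights a = sin((1−f)δ)/sin δ ≈ 1.188, b = sin(fδ)/sin δ ≈ 0.445.
p = a·p₁ + b·p₂ ≈ (-0.117, 0.811, 0.574); φ = arcsin(p_z) ≈ 35.00°, λ = atan2(p_y, p_x) ≈ 98.24°.

≈ (35°N, 98°E)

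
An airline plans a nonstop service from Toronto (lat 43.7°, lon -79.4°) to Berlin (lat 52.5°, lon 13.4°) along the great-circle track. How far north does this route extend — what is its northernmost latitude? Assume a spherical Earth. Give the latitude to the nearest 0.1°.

≈ 58.9°

The great circle lies in the plane with unit normal n̂ = (p₁ × p₂)/|p₁ × p₂|.
Here n̂_z ≈ +0.517; the vertex latitude is φ_max = arccos|n̂_z| ≈ 58.9°.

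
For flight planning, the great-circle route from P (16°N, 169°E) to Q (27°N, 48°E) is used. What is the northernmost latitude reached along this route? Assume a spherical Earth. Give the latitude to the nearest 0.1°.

≈ 39.3°N

The great circle lies in the plane with unit normal n̂ = (p₁ × p₂)/|p₁ × p₂|.
Here n̂_z ≈ -0.774; the vertex latitude is φ_max = arccos|n̂_z| ≈ 39.3°.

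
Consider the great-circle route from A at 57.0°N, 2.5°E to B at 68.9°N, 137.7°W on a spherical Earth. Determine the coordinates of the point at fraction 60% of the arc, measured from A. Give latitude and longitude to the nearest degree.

The haversine formula gives a central angle δ ≈ 0.887 rad (50.8°) between the endpoints.
Interpolate at f = 0.60 with slerp weights a = sin((1−f)δ)/sin δ ≈ 0.448, b = sin(fδ)/sin δ ≈ 0.655.
p = a·p₁ + b·p₂ ≈ (0.070, -0.148, 0.987); φ = arcsin(p_z) ≈ 80.59°, λ = atan2(p_y, p_x) ≈ -64.82°.

≈ 81°N, 65°W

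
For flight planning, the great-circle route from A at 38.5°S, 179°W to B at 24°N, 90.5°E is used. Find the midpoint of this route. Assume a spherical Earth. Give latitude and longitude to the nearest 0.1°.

≈ 10.2°S, 131.3°E

The haversine formula gives a central angle δ ≈ 1.833 rad (105.0°) between the endpoints.
Interpolate at f = 1/2 with slerp weights a = sin((1−f)δ)/sin δ ≈ 0.822, b = sin(fδ)/sin δ ≈ 0.822.
p = a·p₁ + b·p₂ ≈ (-0.650, 0.739, -0.177); φ = arcsin(p_z) ≈ -10.21°, λ = atan2(p_y, p_x) ≈ 131.30°.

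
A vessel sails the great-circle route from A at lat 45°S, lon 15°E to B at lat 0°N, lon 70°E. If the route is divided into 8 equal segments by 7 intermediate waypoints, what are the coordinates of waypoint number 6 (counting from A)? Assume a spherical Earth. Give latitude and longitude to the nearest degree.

From cos δ = sin φ₁ sin φ₂ + cos φ₁ cos φ₂ cos Δλ, the central angle is δ ≈ 1.153 rad (66.1°).
Interpolate at f = 6/8 with slerp weights a = sin((1−f)δ)/sin δ ≈ 0.311, b = sin(fδ)/sin δ ≈ 0.833.
p = a·p₁ + b·p₂ ≈ (0.497, 0.839, -0.220); φ = arcsin(p_z) ≈ -12.71°, λ = atan2(p_y, p_x) ≈ 59.36°.

≈ lat 13°S, lon 59°E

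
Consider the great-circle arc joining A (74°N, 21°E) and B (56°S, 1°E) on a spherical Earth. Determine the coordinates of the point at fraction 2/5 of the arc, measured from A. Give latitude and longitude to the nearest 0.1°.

≈ (22.2°N, 8.6°E)

Convert each endpoint to a unit vector on the sphere (x = cos φ cos λ, y = cos φ sin λ, z = sin φ).
The central angle between the endpoints is δ = arccos(p₁·p₂) ≈ 2.281 rad (130.7°).
Interpolate at f = 2/5 with slerp weights a = sin((1−f)δ)/sin δ ≈ 1.292, b = sin(fδ)/sin δ ≈ 1.043.
p = a·p₁ + b·p₂ ≈ (0.916, 0.138, 0.377); φ = arcsin(p_z) ≈ 22.16°, λ = atan2(p_y, p_x) ≈ 8.56°.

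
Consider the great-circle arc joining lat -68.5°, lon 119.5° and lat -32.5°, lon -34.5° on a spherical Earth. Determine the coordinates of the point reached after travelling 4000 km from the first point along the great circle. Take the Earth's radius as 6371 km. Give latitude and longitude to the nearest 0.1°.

Convert each endpoint to a unit vector on the sphere (x = cos φ cos λ, y = cos φ sin λ, z = sin φ).
The central angle between the endpoints is δ = arccos(p₁·p₂) ≈ 1.347 rad (77.2°). The total great-circle distance is δ·R ≈ 1.347 × 6371 ≈ 8581 km, so the target fraction is f = 4000/8581 ≈ 0.466.
Interpolate at f ≈ 0.466 with slerp weights a = sin((1−f)δ)/sin δ ≈ 0.675, b = sin(fδ)/sin δ ≈ 0.602.
p = a·p₁ + b·p₂ ≈ (0.297, -0.072, -0.952); φ = arcsin(p_z) ≈ -72.21°, λ = atan2(p_y, p_x) ≈ -13.69°.

≈ lat -72.2°, lon -13.7°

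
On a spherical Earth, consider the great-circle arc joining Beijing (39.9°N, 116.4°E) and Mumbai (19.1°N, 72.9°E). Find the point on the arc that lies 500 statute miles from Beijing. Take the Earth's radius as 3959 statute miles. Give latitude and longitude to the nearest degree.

Convert each endpoint to a unit vector on the sphere (x = cos φ cos λ, y = cos φ sin λ, z = sin φ).
The central angle between the endpoints is δ = arccos(p₁·p₂) ≈ 0.744 rad (42.6°). The total great-circle distance is δ·R ≈ 0.744 × 3959 ≈ 2946 mi, so the target fraction is f = 500/2946 ≈ 0.170.
Interpolate at f ≈ 0.170 with slerp weights a = sin((1−f)δ)/sin δ ≈ 0.855, b = sin(fδ)/sin δ ≈ 0.186.
p = a·p₁ + b·p₂ ≈ (-0.240, 0.756, 0.609); φ = arcsin(p_z) ≈ 37.55°, λ = atan2(p_y, p_x) ≈ 107.62°.

≈ 38°N, 108°E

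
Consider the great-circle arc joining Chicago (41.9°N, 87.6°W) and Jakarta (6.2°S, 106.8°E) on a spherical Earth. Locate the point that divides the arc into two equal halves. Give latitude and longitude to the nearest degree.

≈ 59°N, 141°E

Write both endpoints as unit vectors p₁, p₂ with components (cos φ cos λ, cos φ sin λ, sin φ).
The central angle between the endpoints is δ = arccos(p₁·p₂) ≈ 2.480 rad (142.1°).
Interpolate at f = 1/2 with slerp weights a = sin((1−f)δ)/sin δ ≈ 1.539, b = sin(fδ)/sin δ ≈ 1.539.
p = a·p₁ + b·p₂ ≈ (-0.394, 0.320, 0.861); φ = arcsin(p_z) ≈ 59.48°, λ = atan2(p_y, p_x) ≈ 140.92°.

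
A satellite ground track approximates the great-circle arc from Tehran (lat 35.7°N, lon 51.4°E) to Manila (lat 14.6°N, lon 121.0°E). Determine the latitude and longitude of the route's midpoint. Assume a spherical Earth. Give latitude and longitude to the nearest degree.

≈ lat 30°N, lon 90°E

Convert each endpoint to a unit vector on the sphere (x = cos φ cos λ, y = cos φ sin λ, z = sin φ).
The central angle between the endpoints is δ = arccos(p₁·p₂) ≈ 1.136 rad (65.1°).
Interpolate at f = 1/2 with slerp weights a = sin((1−f)δ)/sin δ ≈ 0.593, b = sin(fδ)/sin δ ≈ 0.593.
p = a·p₁ + b·p₂ ≈ (0.005, 0.868, 0.496); φ = arcsin(p_z) ≈ 29.71°, λ = atan2(p_y, p_x) ≈ 89.68°.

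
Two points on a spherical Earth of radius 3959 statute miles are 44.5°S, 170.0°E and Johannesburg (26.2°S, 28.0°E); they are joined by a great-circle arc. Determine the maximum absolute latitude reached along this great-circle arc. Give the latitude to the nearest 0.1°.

The great circle lies in the plane with unit normal n̂ = (p₁ × p₂)/|p₁ × p₂|.
Here n̂_z ≈ -0.402; the vertex latitude is φ_max = arccos|n̂_z| ≈ 66.3°.
Check via Clairaut: cos φ_max = |cos φ₁| · sin C = cos(44.5°)·sin(145.7°) ≈ 0.402, again giving ≈ 66.3°.

≈ 66.3°S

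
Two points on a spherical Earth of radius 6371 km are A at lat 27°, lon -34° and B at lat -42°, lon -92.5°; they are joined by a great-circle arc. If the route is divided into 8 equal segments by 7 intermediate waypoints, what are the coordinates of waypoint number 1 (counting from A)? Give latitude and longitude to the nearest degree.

≈ lat 18°, lon -41°

Convert each endpoint to a unit vector on the sphere (x = cos φ cos λ, y = cos φ sin λ, z = sin φ).
The central angle between the endpoints is δ = arccos(p₁·p₂) ≈ 1.529 rad (87.6°).
Interpolate at f = 1/8 with slerp weights a = sin((1−f)δ)/sin δ ≈ 0.974, b = sin(fδ)/sin δ ≈ 0.190.
p = a·p₁ + b·p₂ ≈ (0.713, -0.626, 0.315); φ = arcsin(p_z) ≈ 18.35°, λ = atan2(p_y, p_x) ≈ -41.29°.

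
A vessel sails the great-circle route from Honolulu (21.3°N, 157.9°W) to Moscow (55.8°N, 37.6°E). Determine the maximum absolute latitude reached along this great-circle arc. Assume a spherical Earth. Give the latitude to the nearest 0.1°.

The great circle lies in the plane with unit normal n̂ = (p₁ × p₂)/|p₁ × p₂|.
Here n̂_z ≈ -0.143; the vertex latitude is φ_max = arccos|n̂_z| ≈ 81.8°.

≈ 81.8°N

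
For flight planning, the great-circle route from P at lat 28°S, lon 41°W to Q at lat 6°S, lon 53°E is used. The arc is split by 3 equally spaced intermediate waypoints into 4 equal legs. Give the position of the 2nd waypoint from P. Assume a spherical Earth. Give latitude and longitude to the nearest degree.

The haversine formula gives a central angle δ ≈ 1.583 rad (90.7°) between the endpoints.
Interpolate at f = 2/4 with slerp weights a = sin((1−f)δ)/sin δ ≈ 0.711, b = sin(fδ)/sin δ ≈ 0.711.
p = a·p₁ + b·p₂ ≈ (0.900, 0.153, -0.408); φ = arcsin(p_z) ≈ -24.10°, λ = atan2(p_y, p_x) ≈ 9.65°.

≈ lat 24°S, lon 10°E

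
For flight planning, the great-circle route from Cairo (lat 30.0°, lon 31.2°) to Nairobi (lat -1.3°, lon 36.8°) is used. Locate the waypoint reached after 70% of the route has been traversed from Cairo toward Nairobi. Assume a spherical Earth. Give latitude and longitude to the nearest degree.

Convert each endpoint to a unit vector on the sphere (x = cos φ cos λ, y = cos φ sin λ, z = sin φ).
The central angle between the endpoints is δ = arccos(p₁·p₂) ≈ 0.554 rad (31.8°).
Interpolate at f = 0.70 with slerp weights a = sin((1−f)δ)/sin δ ≈ 0.314, b = sin(fδ)/sin δ ≈ 0.719.
p = a·p₁ + b·p₂ ≈ (0.808, 0.572, 0.141); φ = arcsin(p_z) ≈ 8.10°, λ = atan2(p_y, p_x) ≈ 35.26°.

≈ lat 8°, lon 35°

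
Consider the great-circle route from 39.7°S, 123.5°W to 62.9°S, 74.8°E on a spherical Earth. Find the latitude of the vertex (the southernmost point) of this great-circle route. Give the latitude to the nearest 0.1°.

≈ 83.5°S

The great circle lies in the plane with unit normal n̂ = (p₁ × p₂)/|p₁ × p₂|.
Here n̂_z ≈ -0.113; the vertex latitude is φ_max = arccos|n̂_z| ≈ 83.5°.
Check via Clairaut: cos φ_max = |cos φ₁| · sin C = cos(39.7°)·sin(171.5°) ≈ 0.113, again giving ≈ 83.5°.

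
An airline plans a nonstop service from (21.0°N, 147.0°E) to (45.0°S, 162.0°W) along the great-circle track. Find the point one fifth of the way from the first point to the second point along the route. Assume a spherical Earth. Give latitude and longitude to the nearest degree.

Convert each endpoint to a unit vector on the sphere (x = cos φ cos λ, y = cos φ sin λ, z = sin φ).
The central angle between the endpoints is δ = arccos(p₁·p₂) ≈ 1.408 rad (80.7°).
Interpolate at f = 1/5 with slerp weights a = sin((1−f)δ)/sin δ ≈ 0.915, b = sin(fδ)/sin δ ≈ 0.282.
p = a·p₁ + b·p₂ ≈ (-0.906, 0.404, 0.129); φ = arcsin(p_z) ≈ 7.40°, λ = atan2(p_y, p_x) ≈ 155.98°.

≈ (7°N, 156°E)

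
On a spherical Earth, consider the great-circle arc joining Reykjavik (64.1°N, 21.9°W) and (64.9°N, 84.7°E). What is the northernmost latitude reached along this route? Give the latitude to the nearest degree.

≈ 74°N

The great circle lies in the plane with unit normal n̂ = (p₁ × p₂)/|p₁ × p₂|.
Here n̂_z ≈ +0.274; the vertex latitude is φ_max = arccos|n̂_z| ≈ 74.1°.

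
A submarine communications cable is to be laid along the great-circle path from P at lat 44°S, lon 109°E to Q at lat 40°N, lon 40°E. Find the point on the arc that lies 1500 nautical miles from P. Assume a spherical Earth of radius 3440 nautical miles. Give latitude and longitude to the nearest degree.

≈ lat 25°S, lon 89°E

Write both endpoints as unit vectors p₁, p₂ with components (cos φ cos λ, cos φ sin λ, sin φ).
The central angle between the endpoints is δ = arccos(p₁·p₂) ≈ 1.822 rad (104.4°). The total great-circle distance is δ·R ≈ 1.822 × 3440 ≈ 6269 nmi, so the target fraction is f = 1500/6269 ≈ 0.239.
Interpolate at f ≈ 0.239 with slerp weights a = sin((1−f)δ)/sin δ ≈ 1.015, b = sin(fδ)/sin δ ≈ 0.436.
p = a·p₁ + b·p₂ ≈ (0.018, 0.905, -0.425); φ = arcsin(p_z) ≈ -25.14°, λ = atan2(p_y, p_x) ≈ 88.85°.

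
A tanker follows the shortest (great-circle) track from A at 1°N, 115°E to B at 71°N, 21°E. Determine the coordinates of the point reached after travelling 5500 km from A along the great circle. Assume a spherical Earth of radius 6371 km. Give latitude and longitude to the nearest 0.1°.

≈ 46.9°N, 93.8°E

Convert each endpoint to a unit vector on the sphere (x = cos φ cos λ, y = cos φ sin λ, z = sin φ).
The central angle between the endpoints is δ = arccos(p₁·p₂) ≈ 1.577 rad (90.4°). The total great-circle distance is δ·R ≈ 1.577 × 6371 ≈ 10047 km, so the target fraction is f = 5500/10047 ≈ 0.547.
Interpolate at f ≈ 0.547 with slerp weights a = sin((1−f)δ)/sin δ ≈ 0.655, b = sin(fδ)/sin δ ≈ 0.760.
p = a·p₁ + b·p₂ ≈ (-0.046, 0.682, 0.730); φ = arcsin(p_z) ≈ 46.89°, λ = atan2(p_y, p_x) ≈ 93.83°.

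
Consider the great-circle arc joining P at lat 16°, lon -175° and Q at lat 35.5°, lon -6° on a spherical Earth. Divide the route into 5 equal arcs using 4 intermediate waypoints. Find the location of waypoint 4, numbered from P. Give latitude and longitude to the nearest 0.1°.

≈ lat 59.9°, lon -17.4°

The haversine formula gives a central angle δ ≈ 2.225 rad (127.5°) between the endpoints.
Interpolate at f = 4/5 with slerp weights a = sin((1−f)δ)/sin δ ≈ 0.542, b = sin(fδ)/sin δ ≈ 1.232.
p = a·p₁ + b·p₂ ≈ (0.479, -0.150, 0.865); φ = arcsin(p_z) ≈ 59.89°, λ = atan2(p_y, p_x) ≈ -17.43°.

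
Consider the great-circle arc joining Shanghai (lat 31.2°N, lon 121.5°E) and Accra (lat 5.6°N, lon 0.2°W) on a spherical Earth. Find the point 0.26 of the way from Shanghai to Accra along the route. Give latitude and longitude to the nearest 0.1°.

Write both endpoints as unit vectors p₁, p₂ with components (cos φ cos λ, cos φ sin λ, sin φ).
The central angle between the endpoints is δ = arccos(p₁·p₂) ≈ 1.979 rad (113.4°).
Interpolate at f = 0.26 with slerp weights a = sin((1−f)δ)/sin δ ≈ 1.083, b = sin(fδ)/sin δ ≈ 0.536.
p = a·p₁ + b·p₂ ≈ (0.049, 0.788, 0.613); φ = arcsin(p_z) ≈ 37.84°, λ = atan2(p_y, p_x) ≈ 86.41°.

≈ lat 37.8°N, lon 86.4°E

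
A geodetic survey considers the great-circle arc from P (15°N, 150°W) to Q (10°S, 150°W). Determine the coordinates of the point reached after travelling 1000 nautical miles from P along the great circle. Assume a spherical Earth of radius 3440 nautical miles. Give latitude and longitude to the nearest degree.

Convert each endpoint to a unit vector on the sphere (x = cos φ cos λ, y = cos φ sin λ, z = sin φ).
The central angle between the endpoints is δ = arccos(p₁·p₂) ≈ 0.436 rad (25.0°). The total great-circle distance is δ·R ≈ 0.436 × 3440 ≈ 1501 nmi, so the target fraction is f = 1000/1501 ≈ 0.666.
Interpolate at f ≈ 0.666 with slerp weights a = sin((1−f)δ)/sin δ ≈ 0.343, b = sin(fδ)/sin δ ≈ 0.678.
p = a·p₁ + b·p₂ ≈ (-0.866, -0.500, -0.029); φ = arcsin(p_z) ≈ -1.66°, λ = atan2(p_y, p_x) ≈ -150.00°.

≈ (2°S, 150°W)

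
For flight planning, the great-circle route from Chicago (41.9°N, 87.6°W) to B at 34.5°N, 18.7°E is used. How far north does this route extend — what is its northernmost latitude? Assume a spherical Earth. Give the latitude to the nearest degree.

≈ 53°N

The great circle lies in the plane with unit normal n̂ = (p₁ × p₂)/|p₁ × p₂|.
Here n̂_z ≈ +0.602; the vertex latitude is φ_max = arccos|n̂_z| ≈ 53.0°.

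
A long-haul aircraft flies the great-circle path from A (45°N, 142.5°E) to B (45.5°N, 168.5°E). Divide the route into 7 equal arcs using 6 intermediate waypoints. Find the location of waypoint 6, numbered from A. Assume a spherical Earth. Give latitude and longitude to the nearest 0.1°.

≈ (45.8°N, 164.8°E)

Convert each endpoint to a unit vector on the sphere (x = cos φ cos λ, y = cos φ sin λ, z = sin φ).
The central angle between the endpoints is δ = arccos(p₁·p₂) ≈ 0.318 rad (18.2°).
Interpolate at f = 6/7 with slerp weights a = sin((1−f)δ)/sin δ ≈ 0.145, b = sin(fδ)/sin δ ≈ 0.861.
p = a·p₁ + b·p₂ ≈ (-0.673, 0.183, 0.717); φ = arcsin(p_z) ≈ 45.79°, λ = atan2(p_y, p_x) ≈ 164.80°.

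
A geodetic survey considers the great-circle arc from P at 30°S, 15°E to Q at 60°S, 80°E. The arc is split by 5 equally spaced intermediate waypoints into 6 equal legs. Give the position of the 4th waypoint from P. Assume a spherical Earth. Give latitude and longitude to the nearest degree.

Write both endpoints as unit vectors p₁, p₂ with components (cos φ cos λ, cos φ sin λ, sin φ).
The central angle between the endpoints is δ = arccos(p₁·p₂) ≈ 0.907 rad (52.0°).
Interpolate at f = 4/6 with slerp weights a = sin((1−f)δ)/sin δ ≈ 0.378, b = sin(fδ)/sin δ ≈ 0.722.
p = a·p₁ + b·p₂ ≈ (0.379, 0.440, -0.814); φ = arcsin(p_z) ≈ -54.50°, λ = atan2(p_y, p_x) ≈ 49.28°.

≈ 54°S, 49°E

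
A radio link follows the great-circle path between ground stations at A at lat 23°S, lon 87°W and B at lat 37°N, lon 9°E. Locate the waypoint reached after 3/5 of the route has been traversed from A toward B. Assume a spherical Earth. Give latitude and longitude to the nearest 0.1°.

≈ lat 17.0°N, lon 34.7°W

Write both endpoints as unit vectors p₁, p₂ with components (cos φ cos λ, cos φ sin λ, sin φ).
The central angle between the endpoints is δ = arccos(p₁·p₂) ≈ 1.888 rad (108.2°).
Interpolate at f = 3/5 with slerp weights a = sin((1−f)δ)/sin δ ≈ 0.721, b = sin(fδ)/sin δ ≈ 0.953.
p = a·p₁ + b·p₂ ≈ (0.787, -0.544, 0.292); φ = arcsin(p_z) ≈ 16.96°, λ = atan2(p_y, p_x) ≈ -34.67°.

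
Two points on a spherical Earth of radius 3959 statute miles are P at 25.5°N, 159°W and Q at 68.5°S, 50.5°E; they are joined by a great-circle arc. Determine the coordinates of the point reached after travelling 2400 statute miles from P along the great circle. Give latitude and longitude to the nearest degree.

The haversine formula gives a central angle δ ≈ 2.330 rad (133.5°) between the endpoints. The total great-circle distance is δ·R ≈ 2.330 × 3959 ≈ 9225 mi, so the target fraction is f = 2400/9225 ≈ 0.260.
Interpolate at f ≈ 0.260 with slerp weights a = sin((1−f)δ)/sin δ ≈ 1.363, b = sin(fδ)/sin δ ≈ 0.786.
p = a·p₁ + b·p₂ ≈ (-0.965, -0.219, -0.144); φ = arcsin(p_z) ≈ -8.30°, λ = atan2(p_y, p_x) ≈ -167.24°.

≈ 8°S, 167°W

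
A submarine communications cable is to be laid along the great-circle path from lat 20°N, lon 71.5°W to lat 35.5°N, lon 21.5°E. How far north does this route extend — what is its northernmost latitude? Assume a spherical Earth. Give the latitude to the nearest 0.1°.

≈ 39.3°N

The great circle lies in the plane with unit normal n̂ = (p₁ × p₂)/|p₁ × p₂|.
Here n̂_z ≈ +0.774; the vertex latitude is φ_max = arccos|n̂_z| ≈ 39.3°.
Check via Clairaut: cos φ_max = |cos φ₁| · sin C = cos(20.0°)·sin(55.4°) ≈ 0.774, again giving ≈ 39.3°.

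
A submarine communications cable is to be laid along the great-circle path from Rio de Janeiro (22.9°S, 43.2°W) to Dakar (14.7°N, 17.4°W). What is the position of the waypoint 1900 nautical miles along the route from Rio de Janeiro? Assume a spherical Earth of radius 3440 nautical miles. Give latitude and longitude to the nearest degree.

Write both endpoints as unit vectors p₁, p₂ with components (cos φ cos λ, cos φ sin λ, sin φ).
The central angle between the endpoints is δ = arccos(p₁·p₂) ≈ 0.791 rad (45.3°). The total great-circle distance is δ·R ≈ 0.791 × 3440 ≈ 2719 nmi, so the target fraction is f = 1900/2719 ≈ 0.699.
Interpolate at f ≈ 0.699 with slerp weights a = sin((1−f)δ)/sin δ ≈ 0.332, b = sin(fδ)/sin δ ≈ 0.738.
p = a·p₁ + b·p₂ ≈ (0.904, -0.423, 0.058); φ = arcsin(p_z) ≈ 3.33°, λ = atan2(p_y, p_x) ≈ -25.06°.

≈ 3°N, 25°W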